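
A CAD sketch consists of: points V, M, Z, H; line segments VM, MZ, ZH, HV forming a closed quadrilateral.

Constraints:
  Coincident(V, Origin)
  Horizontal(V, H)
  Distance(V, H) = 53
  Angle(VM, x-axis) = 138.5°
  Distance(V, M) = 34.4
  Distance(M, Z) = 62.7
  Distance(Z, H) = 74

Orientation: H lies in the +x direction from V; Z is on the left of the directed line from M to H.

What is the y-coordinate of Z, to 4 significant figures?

66.05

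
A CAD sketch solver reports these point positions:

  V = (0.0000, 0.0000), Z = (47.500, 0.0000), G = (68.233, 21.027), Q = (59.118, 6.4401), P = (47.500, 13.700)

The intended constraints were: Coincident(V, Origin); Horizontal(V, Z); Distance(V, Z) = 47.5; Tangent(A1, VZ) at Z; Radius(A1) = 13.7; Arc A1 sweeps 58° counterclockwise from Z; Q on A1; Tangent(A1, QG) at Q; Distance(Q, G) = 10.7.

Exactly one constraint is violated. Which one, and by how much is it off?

Distance(Q, G) = 10.7 — off by 6.50.

V = (0.00, 0.00) ✓; V.y = 0.00, Z.y = 0.00 ✓; |VZ| = 47.50 ✓; ∠(PZ, ZV) = 90.00° ✓; |PZ| = 13.70 ✓; bearing(P→Q) − bearing(P→Z) = 58.00° ✓; |PQ| = 13.70 ✓; ∠(PQ, QG) = 90.00° ✓; |QG| = 17.20 ✗.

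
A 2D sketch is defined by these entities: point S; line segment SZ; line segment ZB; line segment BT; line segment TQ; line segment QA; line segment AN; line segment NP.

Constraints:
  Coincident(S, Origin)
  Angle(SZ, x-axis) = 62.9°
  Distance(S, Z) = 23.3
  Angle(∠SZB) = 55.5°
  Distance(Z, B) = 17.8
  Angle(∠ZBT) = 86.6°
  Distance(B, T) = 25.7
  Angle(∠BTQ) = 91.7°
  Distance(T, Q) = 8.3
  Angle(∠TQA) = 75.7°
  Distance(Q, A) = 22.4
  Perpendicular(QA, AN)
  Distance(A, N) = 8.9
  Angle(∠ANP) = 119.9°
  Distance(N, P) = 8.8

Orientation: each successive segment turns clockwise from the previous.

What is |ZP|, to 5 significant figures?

28.937

The perpendicularity gives AN at right angles to QA, so AN runs at -77.600°; with |AN| = 8.9, N = (15.847, -2.2444). ∠ANP = 119.9° gives NP at -137.70° from the x-axis; with |NP| = 8.8, P = (9.3387, -8.1669). Then |ZP| = |P − Z| = 28.937.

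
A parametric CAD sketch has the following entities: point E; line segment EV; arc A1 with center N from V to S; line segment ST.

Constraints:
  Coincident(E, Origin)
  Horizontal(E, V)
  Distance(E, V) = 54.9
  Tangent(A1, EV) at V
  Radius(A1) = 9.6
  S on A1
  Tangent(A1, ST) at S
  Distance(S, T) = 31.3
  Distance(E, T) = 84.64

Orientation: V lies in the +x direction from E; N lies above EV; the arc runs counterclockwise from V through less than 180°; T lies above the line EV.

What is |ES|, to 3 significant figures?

63.6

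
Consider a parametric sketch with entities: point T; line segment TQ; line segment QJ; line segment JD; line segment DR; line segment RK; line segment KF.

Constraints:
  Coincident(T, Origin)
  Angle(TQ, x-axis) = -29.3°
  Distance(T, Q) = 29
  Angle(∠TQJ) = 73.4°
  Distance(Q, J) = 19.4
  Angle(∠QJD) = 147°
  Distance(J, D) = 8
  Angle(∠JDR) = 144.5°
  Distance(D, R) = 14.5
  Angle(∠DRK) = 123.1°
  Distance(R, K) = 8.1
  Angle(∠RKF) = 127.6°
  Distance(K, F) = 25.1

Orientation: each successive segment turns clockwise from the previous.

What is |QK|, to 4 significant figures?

36.23

∠JDR = 144.5° gives DR at 155.6° from the x-axis; with |DR| = 14.5, R = (-9.697, -23.24). ∠DRK = 123.1° gives RK at 98.70° from the x-axis; with |RK| = 8.1, K = (-10.92, -15.24). Then |QK| = |K − Q| = 36.23.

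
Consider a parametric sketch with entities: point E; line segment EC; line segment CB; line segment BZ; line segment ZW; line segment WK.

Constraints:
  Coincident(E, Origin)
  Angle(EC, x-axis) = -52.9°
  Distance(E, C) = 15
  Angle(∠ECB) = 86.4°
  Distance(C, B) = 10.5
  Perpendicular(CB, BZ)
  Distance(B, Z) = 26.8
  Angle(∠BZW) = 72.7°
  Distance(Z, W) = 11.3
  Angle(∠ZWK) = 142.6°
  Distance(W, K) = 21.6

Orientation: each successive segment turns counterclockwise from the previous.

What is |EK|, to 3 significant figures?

16.5

∠BZW = 72.7° gives ZW at -122° from the x-axis; with |ZW| = 11.3, W = (-6.46, 5.62). ∠ZWK = 142.6° gives WK at -84.6° from the x-axis; with |WK| = 21.6, K = (-4.42, -15.9). Then |EK| = |K − E| = 16.5.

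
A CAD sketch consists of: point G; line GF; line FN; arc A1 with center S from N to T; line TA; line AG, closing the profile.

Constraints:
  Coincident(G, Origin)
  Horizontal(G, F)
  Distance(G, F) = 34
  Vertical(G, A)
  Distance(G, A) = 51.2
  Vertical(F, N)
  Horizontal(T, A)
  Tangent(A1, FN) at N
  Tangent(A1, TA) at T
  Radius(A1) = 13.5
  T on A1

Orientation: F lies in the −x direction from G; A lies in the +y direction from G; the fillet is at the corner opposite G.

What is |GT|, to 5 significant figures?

55.152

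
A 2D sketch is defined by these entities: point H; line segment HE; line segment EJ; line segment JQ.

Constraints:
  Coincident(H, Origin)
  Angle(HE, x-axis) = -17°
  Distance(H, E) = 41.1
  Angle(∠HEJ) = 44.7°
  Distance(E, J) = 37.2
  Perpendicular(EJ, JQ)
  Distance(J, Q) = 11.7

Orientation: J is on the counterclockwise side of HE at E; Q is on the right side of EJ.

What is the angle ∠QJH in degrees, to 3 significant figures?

165°

∠HEJ = 44.7°, so EJ runs at -17.0° + (180° − 44.7°) = 118° from the x-axis; with |EJ| = 37.2, J = E + 37.2·(cos 118°, sin 118°) = (21.7, 20.7). EJ is perpendicular to JQ; with |JQ| = 11.7 on the right of EJ, Q = J + 11.7·(0.880, 0.474) = (32.0, 26.3). Then cos ∠QJH = JQ·JH / (|JQ||JH|), giving 165°.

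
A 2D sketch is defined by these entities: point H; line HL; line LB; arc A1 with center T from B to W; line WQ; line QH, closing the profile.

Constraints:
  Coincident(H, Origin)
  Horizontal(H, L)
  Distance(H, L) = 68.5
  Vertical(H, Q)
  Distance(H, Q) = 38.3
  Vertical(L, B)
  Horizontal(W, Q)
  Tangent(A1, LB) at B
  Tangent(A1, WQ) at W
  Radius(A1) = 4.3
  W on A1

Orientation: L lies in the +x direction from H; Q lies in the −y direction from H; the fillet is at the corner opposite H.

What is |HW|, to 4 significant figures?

74.76

H is at the origin; HL is horizontal with |HL| = 68.5 and L on the +x side, so L = (68.50, 0.000). HQ is vertical with |HQ| = 38.3 and Q on the −y side, so Q = (0.000, -38.30). The virtual corner opposite H is at (68.50, -38.30). The tangent condition forces TB to be normal to LB and since A1 is tangent to WQ there, TW ⟂ WQ, with radius 4.3, so the center T sits 4.3 in from both sides at T = (64.20, -34.00). That places the tangent points at B = (68.50, -34.00) on LB and W = (64.20, -38.30) on WQ. Then |HW| = |W − H| = 74.76.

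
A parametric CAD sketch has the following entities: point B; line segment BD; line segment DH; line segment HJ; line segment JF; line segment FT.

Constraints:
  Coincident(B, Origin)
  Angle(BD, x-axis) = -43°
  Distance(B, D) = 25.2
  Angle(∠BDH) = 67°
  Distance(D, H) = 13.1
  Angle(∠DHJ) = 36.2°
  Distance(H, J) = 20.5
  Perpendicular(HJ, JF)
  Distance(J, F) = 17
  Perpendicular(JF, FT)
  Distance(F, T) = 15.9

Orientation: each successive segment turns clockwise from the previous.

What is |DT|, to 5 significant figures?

11.021

B is at the origin; BD runs at -43.0° with length 25.2, so D = (18.430, -17.186). ∠BDH = 67.0° gives DH at -156.00° from the x-axis; with |DH| = 13.1, H = (6.4627, -22.515). ∠DHJ = 36.2° gives HJ at 60.200° from the x-axis; with |HJ| = 20.5, J = (16.651, -4.7254). HJ ⟂ JF, so JF runs at -29.800°; with |JF| = 17.0, F = (31.403, -13.174). JF is perpendicular to FT, so FT runs at -119.80°; with |FT| = 15.9, T = (23.501, -26.971). Then |DT| = |T − D| = 11.021.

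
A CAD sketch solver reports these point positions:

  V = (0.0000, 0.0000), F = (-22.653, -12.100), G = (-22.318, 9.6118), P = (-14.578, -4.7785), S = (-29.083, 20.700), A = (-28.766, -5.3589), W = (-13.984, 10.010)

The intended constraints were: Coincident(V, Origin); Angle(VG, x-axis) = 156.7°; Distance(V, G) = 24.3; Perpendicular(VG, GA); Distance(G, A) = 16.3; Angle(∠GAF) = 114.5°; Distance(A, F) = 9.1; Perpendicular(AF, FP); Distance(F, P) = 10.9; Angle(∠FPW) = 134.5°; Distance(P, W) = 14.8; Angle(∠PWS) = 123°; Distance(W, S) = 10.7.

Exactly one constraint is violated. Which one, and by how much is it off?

Distance(W, S) = 10.7 — off by 7.80.

V = (0.00, 0.00) ✓; VG at 156.7° ✓; |VG| = 24.30 ✓; ∠(VG, GA) = 90.00° ✓; |GA| = 16.30 ✓; ∠GAF = 114.5° ✓; |AF| = 9.100 ✓; ∠(AF, FP) = 90.00° ✓; |FP| = 10.90 ✓; ∠FPW = 134.5° ✓; |PW| = 14.80 ✓; ∠PWS = 123.0° ✓; |WS| = 18.50 ✗.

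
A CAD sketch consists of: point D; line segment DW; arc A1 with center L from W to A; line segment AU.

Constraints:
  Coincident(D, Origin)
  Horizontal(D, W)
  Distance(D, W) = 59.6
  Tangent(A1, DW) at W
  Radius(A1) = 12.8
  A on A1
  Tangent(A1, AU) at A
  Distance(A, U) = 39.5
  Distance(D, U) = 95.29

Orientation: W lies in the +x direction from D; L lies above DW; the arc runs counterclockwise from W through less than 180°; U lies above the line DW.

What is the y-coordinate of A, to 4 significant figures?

9.293

Checks: ∠(LW, WD) = 90.00° ✓; |LW| = 12.80 ✓; |LA| = 12.80 ✓; ∠(LA, AU) = 90.00° ✓; |AU| = 39.50 ✓; |DU| = 95.29 ✓.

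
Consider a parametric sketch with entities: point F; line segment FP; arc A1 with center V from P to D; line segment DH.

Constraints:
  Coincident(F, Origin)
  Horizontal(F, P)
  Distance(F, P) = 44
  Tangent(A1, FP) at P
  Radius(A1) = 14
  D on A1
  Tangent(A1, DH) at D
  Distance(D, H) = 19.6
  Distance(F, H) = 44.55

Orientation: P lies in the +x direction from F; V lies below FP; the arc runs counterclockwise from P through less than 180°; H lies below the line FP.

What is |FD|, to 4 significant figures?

32.99

F is at the origin; FP is horizontal with |FP| = 44.0 and P on the +x side, so P = (44.00, 0.000). Since A1 is tangent to FP there, VP ⟂ FP, so V = P + (0, -14) = (44.00, -14.00). Since VD ⟂ DH (tangency), |VH| = √(14.0² + 19.6²) = 24.09 regardless of where D sits on A1. So H lies on both circle(F, 44.55) and circle(V, 24.09); the below-FP intersection is H = (29.59, -33.30). D is the foot of the tangent from H: D = (30.00, -13.71).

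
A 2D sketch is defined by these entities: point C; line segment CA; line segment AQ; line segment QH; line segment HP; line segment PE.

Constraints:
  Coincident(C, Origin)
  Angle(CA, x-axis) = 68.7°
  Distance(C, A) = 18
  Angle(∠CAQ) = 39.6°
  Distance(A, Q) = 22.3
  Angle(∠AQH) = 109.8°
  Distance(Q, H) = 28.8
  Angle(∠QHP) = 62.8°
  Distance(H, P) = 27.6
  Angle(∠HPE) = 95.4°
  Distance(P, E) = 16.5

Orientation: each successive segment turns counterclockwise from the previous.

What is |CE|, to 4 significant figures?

9.677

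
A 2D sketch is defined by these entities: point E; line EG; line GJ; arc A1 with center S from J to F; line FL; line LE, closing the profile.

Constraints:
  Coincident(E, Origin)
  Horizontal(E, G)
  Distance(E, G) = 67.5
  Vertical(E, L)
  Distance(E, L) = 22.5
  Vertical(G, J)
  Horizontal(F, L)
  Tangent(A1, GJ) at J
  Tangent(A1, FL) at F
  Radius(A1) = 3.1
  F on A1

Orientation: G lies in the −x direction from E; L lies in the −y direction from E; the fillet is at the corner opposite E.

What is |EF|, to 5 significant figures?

68.217

E is at the origin; EG is horizontal with |EG| = 67.5 and G on the −x side, so G = (-67.500, 0.0000). EL is vertical with |EL| = 22.5 and L on the −y side, so L = (0.0000, -22.500). The virtual corner opposite E is at (-67.500, -22.500). The tangent condition forces SJ to be normal to GJ and A1 meets FL tangentially, so SF is at right angles to FL, with radius 3.1, so the center S sits 3.1 in from both sides at S = (-64.400, -19.400). That places the tangent points at J = (-67.500, -19.400) on GJ and F = (-64.400, -22.500) on FL. Then |EF| = |F − E| = 68.217.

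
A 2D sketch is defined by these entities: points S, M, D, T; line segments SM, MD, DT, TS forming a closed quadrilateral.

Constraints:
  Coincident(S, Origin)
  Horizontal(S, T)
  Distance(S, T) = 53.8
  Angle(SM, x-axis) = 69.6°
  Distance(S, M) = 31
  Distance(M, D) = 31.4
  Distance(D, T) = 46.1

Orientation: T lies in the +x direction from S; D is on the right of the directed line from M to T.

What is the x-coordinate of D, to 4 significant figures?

7.752

S is at the origin; S and T share the same y with |ST| = 53.8 and T in +x, so T = (53.8, 0). SM runs at 69.6° with |SM| = 31.0, so M = (10.81, 29.06). D is determined by |MD| = 31.4 and |DT| = 46.1 together: it lies at the intersection of circle(M, 31.4) and circle(T, 46.1). With |MT| = 51.89, the foot of the radical line on MT is 14.97 from M and the perpendicular offset is √(31.4² − 14.97²) = 27.60. Taking the right-of-MT solution: D = (7.752, -2.195).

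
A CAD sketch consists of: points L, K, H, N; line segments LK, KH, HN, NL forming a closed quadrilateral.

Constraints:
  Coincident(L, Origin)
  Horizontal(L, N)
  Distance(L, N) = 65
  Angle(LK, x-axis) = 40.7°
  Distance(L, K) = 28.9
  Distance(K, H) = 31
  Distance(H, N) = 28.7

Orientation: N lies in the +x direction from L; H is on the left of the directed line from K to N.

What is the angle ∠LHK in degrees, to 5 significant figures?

13.497°

Checks: L.y = 0.00, N.y = 0.00 ✓; |KH| = 31.00 ✓; |HN| = 28.70 ✓.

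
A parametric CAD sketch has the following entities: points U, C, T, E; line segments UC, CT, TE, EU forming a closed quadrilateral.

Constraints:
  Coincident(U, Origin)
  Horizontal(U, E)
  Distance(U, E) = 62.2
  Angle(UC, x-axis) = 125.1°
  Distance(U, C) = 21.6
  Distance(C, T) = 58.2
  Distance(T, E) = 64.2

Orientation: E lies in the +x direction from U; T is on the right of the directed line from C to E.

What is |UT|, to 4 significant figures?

37.50

U is at the origin; UE is horizontal with |UE| = 62.2 and E in +x, so E = (62.2, 0). UC runs at 125.1° with |UC| = 21.6, so C = (-12.42, 17.67). T is determined by |CT| = 58.2 and |TE| = 64.2 together: it lies at the intersection of circle(C, 58.2) and circle(E, 64.2). With |CE| = 76.68, the foot of the radical line on CE is 33.55 from C and the perpendicular offset is √(58.2² − 33.55²) = 47.55. Taking the right-of-CE solution: T = (9.271, -36.33).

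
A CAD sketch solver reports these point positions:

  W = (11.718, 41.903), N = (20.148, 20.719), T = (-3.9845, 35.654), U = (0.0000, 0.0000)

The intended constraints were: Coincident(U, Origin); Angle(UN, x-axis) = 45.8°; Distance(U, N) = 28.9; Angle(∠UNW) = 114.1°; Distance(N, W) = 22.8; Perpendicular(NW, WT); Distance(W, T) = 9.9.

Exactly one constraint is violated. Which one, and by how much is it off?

Distance(W, T) = 9.9 — off by 7.00.

U = (0.00, 0.00) ✓; UN at 45.80° ✓; |UN| = 28.90 ✓; ∠UNW = 114.1° ✓; |NW| = 22.80 ✓; ∠(NW, WT) = 90.00° ✓; |WT| = 16.90 ✗.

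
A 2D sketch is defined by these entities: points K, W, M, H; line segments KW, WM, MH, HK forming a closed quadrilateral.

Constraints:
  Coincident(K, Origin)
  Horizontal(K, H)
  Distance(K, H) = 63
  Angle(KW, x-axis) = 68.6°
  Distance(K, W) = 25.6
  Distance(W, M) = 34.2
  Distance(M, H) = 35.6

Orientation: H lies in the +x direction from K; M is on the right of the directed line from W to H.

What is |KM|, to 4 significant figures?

28.20

Checks: |WM| = 34.20 ✓; |MH| = 35.60 ✓.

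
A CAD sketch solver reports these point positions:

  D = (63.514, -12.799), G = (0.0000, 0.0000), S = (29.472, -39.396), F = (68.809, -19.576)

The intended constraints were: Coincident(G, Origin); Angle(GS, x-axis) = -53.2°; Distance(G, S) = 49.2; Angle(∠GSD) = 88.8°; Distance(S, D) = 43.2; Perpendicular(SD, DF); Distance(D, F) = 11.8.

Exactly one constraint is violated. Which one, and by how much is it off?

Distance(D, F) = 11.8 — off by 3.20.

G = (0.00, 0.00) ✓; GS at -53.20° ✓; |GS| = 49.20 ✓; ∠GSD = 88.80° ✓; |SD| = 43.20 ✓; ∠(SD, DF) = 90.00° ✓; |DF| = 8.600 ✗.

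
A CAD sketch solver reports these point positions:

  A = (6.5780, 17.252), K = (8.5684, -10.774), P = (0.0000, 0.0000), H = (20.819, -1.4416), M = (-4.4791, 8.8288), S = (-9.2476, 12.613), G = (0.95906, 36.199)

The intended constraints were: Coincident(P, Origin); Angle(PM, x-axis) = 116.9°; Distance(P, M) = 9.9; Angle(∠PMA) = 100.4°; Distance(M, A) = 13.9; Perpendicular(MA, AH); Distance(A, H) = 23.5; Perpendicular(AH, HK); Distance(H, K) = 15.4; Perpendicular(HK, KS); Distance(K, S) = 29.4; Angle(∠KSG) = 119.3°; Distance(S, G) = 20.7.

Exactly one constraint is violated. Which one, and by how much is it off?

Distance(S, G) = 20.7 — off by 5.00.

P = (0.00, 0.00) ✓; PM at 116.9° ✓; |PM| = 9.900 ✓; ∠PMA = 100.4° ✓; |MA| = 13.90 ✓; ∠(MA, AH) = 90.00° ✓; |AH| = 23.50 ✓; ∠(AH, HK) = 90.00° ✓; |HK| = 15.40 ✓; ∠(HK, KS) = 90.00° ✓; |KS| = 29.40 ✓; ∠KSG = 119.3° ✓; |SG| = 25.70 ✗.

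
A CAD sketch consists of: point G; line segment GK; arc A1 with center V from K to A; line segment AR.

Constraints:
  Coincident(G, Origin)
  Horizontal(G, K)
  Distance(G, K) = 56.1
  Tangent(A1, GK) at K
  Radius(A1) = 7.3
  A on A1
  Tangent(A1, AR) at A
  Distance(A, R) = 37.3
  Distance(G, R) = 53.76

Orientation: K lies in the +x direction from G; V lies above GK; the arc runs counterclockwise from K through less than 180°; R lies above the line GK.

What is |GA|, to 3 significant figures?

62.7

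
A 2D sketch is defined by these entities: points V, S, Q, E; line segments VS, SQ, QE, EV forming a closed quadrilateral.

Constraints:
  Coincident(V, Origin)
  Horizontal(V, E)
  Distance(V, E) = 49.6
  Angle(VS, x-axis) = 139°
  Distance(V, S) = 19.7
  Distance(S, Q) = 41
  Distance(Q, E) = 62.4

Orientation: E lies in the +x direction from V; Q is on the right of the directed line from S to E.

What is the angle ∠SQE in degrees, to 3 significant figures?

75.8°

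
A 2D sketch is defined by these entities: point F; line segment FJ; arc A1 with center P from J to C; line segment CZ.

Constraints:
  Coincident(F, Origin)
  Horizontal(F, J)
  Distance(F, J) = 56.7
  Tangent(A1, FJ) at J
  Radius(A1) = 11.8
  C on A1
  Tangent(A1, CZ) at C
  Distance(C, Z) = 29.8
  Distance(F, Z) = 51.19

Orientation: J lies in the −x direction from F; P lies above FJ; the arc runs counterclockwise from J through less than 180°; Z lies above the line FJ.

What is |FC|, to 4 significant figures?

46.22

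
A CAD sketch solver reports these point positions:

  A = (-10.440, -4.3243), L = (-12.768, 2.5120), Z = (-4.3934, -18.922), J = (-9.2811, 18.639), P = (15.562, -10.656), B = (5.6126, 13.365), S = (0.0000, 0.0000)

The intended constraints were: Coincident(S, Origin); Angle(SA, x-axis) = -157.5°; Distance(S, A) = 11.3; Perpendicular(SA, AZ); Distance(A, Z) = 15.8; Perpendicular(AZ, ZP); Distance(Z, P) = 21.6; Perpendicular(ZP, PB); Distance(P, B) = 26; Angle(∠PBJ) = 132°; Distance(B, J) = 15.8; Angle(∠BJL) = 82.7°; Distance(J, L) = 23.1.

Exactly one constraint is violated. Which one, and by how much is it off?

Distance(J, L) = 23.1 — off by 6.60.

S = (0.00, 0.00) ✓; SA at -157.5° ✓; |SA| = 11.30 ✓; ∠(SA, AZ) = 90.00° ✓; |AZ| = 15.80 ✓; ∠(AZ, ZP) = 90.00° ✓; |ZP| = 21.60 ✓; ∠(ZP, PB) = 90.00° ✓; |PB| = 26.00 ✓; ∠PBJ = 132.0° ✓; |BJ| = 15.80 ✓; ∠BJL = 82.70° ✓; |JL| = 16.50 ✗.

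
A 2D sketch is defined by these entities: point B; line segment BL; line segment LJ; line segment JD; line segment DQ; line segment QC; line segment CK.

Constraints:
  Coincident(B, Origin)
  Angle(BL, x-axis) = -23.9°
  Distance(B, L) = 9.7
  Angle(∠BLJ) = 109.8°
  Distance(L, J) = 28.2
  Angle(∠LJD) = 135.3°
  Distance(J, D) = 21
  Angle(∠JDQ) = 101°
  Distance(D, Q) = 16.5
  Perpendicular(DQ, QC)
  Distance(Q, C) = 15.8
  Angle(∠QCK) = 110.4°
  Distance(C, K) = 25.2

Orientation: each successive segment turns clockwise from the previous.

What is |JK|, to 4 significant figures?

5.045

DQ is perpendicular to QC, so QC runs at 52.20°; with |QC| = 15.8, C = (-12.30, -23.29). ∠QCK = 110.4° gives CK at -17.40° from the x-axis; with |CK| = 25.2, K = (11.74, -30.83). Then |JK| = |K − J| = 5.045.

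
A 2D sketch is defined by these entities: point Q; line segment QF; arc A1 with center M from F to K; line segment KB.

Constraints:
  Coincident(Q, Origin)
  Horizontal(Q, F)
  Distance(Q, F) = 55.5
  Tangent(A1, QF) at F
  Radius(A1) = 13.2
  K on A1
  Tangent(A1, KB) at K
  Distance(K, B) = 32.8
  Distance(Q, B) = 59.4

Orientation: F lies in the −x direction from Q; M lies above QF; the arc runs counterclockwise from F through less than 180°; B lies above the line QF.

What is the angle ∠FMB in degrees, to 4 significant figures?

152.6°

Q is at the origin; QF is horizontal with |QF| = 55.5 and F on the −x side, so F = (-55.50, 0.000). Since A1 is tangent to QF there, MF ⟂ QF, so M = F + (0, 13.2) = (-55.50, 13.20). Since MK ⟂ KB (tangency), |MB| = √(13.2² + 32.8²) = 35.36 regardless of where K sits on A1. So B lies on both circle(Q, 59.4) and circle(M, 35.36); the above-QF intersection is B = (-39.24, 44.59). K is the foot of the tangent from B: K = (-42.36, 11.94).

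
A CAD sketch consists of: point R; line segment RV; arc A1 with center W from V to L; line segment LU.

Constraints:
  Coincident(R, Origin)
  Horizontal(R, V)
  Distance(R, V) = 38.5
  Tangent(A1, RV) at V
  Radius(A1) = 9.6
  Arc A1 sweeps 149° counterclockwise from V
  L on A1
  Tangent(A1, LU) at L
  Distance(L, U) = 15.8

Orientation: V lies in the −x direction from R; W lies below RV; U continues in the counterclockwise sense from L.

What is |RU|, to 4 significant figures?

39.60

R is at the origin; R and V share the same y with |RV| = 38.5 and V on the −x side, so V = (-38.50, 0.000). A1 meets RV tangentially, so WV is at right angles to RV, so W = V + (0, -9.6) = (-38.50, -9.600). On A1, V sits at bearing 90° from W; a 149° counterclockwise sweep puts L at bearing 239°, so L = W + 9.6·(cos 239°, sin 239°) = (-43.44, -17.83). Since A1 is tangent to LU there, WL ⟂ LU, so LU runs along (−sin 239°, cos 239°); with |LU| = 15.8, U = (-29.90, -25.97). Then |RU| = |U − R| = 39.60.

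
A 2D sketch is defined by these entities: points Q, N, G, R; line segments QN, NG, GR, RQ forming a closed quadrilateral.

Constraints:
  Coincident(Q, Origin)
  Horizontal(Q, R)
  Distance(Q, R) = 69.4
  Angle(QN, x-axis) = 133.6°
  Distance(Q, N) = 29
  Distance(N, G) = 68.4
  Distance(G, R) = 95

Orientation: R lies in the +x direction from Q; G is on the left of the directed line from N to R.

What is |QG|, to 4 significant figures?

80.58

Checks: |NG| = 68.40 ✓; |GR| = 95.00 ✓.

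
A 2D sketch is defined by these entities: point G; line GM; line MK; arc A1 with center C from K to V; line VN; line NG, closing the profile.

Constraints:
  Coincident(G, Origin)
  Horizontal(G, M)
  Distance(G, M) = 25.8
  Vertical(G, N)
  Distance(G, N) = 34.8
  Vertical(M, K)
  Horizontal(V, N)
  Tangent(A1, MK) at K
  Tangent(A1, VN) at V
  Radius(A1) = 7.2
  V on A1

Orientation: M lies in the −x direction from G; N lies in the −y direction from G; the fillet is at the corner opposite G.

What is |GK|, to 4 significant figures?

37.78

G is at the origin; GM is horizontal with |GM| = 25.8 and M on the −x side, so M = (-25.80, 0.000). GN is vertical with |GN| = 34.8 and N on the −y side, so N = (0.000, -34.80). The virtual corner opposite G is at (-25.80, -34.80). The tangent condition forces CK to be normal to MK and A1 meets VN tangentially, so CV is at right angles to VN, with radius 7.2, so the center C sits 7.2 in from both sides at C = (-18.60, -27.60). That places the tangent points at K = (-25.80, -27.60) on MK and V = (-18.60, -34.80) on VN. Then |GK| = |K − G| = 37.78.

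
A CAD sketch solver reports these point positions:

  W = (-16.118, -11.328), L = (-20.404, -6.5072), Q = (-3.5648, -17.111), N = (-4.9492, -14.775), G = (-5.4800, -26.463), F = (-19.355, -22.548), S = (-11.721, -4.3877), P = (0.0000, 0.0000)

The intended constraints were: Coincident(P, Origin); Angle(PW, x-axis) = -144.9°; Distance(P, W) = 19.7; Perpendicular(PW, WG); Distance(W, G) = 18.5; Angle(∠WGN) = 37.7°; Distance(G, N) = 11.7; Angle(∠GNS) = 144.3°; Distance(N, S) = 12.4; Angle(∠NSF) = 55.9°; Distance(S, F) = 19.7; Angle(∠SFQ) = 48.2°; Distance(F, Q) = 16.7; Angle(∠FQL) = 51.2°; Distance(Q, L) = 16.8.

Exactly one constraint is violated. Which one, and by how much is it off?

Distance(Q, L) = 16.8 — off by 3.10.

P = (0.00, 0.00) ✓; PW at -144.9° ✓; |PW| = 19.70 ✓; ∠(PW, WG) = 90.00° ✓; |WG| = 18.50 ✓; ∠WGN = 37.70° ✓; |GN| = 11.70 ✓; ∠GNS = 144.3° ✓; |NS| = 12.40 ✓; ∠NSF = 55.90° ✓; |SF| = 19.70 ✓; ∠SFQ = 48.20° ✓; |FQ| = 16.70 ✓; ∠FQL = 51.20° ✓; |QL| = 19.90 ✗.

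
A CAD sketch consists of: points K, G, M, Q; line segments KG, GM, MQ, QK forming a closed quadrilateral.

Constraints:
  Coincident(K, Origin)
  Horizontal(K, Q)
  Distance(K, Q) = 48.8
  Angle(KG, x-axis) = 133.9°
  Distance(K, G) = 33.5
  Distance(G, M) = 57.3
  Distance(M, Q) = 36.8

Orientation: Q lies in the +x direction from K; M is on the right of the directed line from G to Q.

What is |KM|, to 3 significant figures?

23.8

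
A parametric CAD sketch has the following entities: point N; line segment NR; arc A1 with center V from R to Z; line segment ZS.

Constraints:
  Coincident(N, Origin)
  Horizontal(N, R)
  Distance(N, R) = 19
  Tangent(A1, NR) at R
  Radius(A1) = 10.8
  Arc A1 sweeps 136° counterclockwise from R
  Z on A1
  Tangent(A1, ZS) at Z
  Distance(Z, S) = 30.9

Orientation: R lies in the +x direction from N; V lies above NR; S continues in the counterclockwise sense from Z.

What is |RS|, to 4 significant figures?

42.66

On A1, R sits at bearing -90° from V; a 136° counterclockwise sweep puts Z at bearing 46°, so Z = V + 10.8·(cos 46°, sin 46°) = (26.50, 18.57). Tangency of A1 to ZS means the radius VZ is perpendicular to ZS, so ZS runs along (−sin 46°, cos 46°); with |ZS| = 30.9, S = (4.275, 40.03). Then |RS| = |S − R| = 42.66.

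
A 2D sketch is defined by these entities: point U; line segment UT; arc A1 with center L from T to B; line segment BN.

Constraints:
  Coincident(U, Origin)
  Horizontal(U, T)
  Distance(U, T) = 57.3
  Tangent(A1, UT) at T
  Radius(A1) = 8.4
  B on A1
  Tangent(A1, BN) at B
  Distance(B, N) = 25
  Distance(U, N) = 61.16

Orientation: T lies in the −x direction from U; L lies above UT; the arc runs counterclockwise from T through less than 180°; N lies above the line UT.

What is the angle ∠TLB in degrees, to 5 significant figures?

94.429°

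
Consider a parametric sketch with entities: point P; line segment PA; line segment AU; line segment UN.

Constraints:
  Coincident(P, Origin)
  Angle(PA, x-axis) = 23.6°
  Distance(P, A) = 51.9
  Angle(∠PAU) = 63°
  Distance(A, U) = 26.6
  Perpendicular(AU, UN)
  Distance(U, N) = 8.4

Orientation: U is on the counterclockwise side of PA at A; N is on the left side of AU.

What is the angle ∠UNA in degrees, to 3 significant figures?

72.5°

P is at the origin; PA runs at 23.6° with length 51.9, so A = 51.9·(cos 23.6°, sin 23.6°) = (47.6, 20.8). ∠PAU = 63.0°, so AU runs at 23.6° + (180° − 63.0°) = 141° from the x-axis; with |AU| = 26.6, U = A + 26.6·(cos 141°, sin 141°) = (27.0, 37.7). The perpendicularity gives UN at right angles to AU; with |UN| = 8.4 on the left of AU, N = U + 8.4·(-0.635, -0.773) = (21.7, 31.2). Then cos ∠UNA = NU·NA / (|NU||NA|), giving 72.5°.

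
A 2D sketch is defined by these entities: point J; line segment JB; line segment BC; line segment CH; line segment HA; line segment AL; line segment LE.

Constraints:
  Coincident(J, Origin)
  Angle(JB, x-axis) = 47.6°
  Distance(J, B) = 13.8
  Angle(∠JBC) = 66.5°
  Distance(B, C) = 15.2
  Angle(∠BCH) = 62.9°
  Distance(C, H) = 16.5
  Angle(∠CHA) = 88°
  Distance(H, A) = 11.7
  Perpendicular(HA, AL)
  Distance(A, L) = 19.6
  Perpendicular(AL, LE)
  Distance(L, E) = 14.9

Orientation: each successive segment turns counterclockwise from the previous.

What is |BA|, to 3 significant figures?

9.35

J is at the origin; JB runs at 47.6° with length 13.8, so B = (9.31, 10.2). ∠JBC = 66.5° gives BC at 161° from the x-axis; with |BC| = 15.2, C = (-5.08, 15.1). ∠BCH = 62.9° gives CH at -81.8° from the x-axis; with |CH| = 16.5, H = (-2.72, -1.22). ∠CHA = 88.0° gives HA at 10.2° from the x-axis; with |HA| = 11.7, A = (8.79, 0.855). Then |BA| = |A − B| = 9.35.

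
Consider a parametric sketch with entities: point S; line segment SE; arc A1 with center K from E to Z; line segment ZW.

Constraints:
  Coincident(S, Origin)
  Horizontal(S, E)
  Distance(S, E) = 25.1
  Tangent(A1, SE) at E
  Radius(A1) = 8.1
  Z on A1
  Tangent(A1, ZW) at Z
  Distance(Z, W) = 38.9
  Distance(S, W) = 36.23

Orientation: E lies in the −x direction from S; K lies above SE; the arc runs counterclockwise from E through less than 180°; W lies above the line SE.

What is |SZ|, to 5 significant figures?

18.698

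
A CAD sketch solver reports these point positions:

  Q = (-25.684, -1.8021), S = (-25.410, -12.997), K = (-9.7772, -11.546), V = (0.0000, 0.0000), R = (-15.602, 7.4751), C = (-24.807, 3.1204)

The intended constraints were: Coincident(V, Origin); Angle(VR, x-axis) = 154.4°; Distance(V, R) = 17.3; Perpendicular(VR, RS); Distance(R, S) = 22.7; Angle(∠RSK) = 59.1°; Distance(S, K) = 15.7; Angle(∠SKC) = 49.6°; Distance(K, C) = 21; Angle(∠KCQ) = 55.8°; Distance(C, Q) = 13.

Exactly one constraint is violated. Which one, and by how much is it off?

Distance(C, Q) = 13 — off by 8.00.

V = (0.00, 0.00) ✓; VR at 154.4° ✓; |VR| = 17.30 ✓; ∠(VR, RS) = 90.00° ✓; |RS| = 22.70 ✓; ∠RSK = 59.10° ✓; |SK| = 15.70 ✓; ∠SKC = 49.60° ✓; |KC| = 21.00 ✓; ∠KCQ = 55.80° ✓; |CQ| = 5.000 ✗.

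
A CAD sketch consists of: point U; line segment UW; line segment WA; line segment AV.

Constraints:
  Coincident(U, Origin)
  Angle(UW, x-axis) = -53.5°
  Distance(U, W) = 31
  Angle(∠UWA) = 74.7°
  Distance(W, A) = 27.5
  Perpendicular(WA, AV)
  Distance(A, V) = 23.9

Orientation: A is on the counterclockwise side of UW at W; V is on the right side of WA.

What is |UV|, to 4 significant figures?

57.17

∠UWA = 74.7°, so WA runs at -53.5° + (180° − 74.7°) = 51.80° from the x-axis; with |WA| = 27.5, A = W + 27.5·(cos 51.80°, sin 51.80°) = (35.45, -3.308). WA ⟂ AV; with |AV| = 23.9 on the right of WA, V = A + 23.9·(0.7859, -0.6184) = (54.23, -18.09). Then |UV| = |V − U| = 57.17.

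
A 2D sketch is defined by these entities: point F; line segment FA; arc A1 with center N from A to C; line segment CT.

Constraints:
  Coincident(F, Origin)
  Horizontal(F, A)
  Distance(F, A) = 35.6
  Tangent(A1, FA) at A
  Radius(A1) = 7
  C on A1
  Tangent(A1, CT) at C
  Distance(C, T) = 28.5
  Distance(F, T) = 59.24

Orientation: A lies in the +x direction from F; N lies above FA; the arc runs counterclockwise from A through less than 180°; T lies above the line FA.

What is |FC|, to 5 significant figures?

42.732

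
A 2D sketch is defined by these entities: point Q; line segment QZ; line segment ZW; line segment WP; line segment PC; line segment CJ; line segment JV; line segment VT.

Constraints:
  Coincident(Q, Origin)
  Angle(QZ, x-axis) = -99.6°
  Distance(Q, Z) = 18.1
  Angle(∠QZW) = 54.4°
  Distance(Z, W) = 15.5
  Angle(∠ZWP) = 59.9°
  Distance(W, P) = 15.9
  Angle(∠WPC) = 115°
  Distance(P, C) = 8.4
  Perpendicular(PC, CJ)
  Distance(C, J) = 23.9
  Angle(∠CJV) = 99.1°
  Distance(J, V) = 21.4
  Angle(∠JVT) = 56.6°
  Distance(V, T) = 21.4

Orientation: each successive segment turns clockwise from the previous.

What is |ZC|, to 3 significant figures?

13.0

Q is at the origin; QZ runs at -99.6° with length 18.1, so Z = (-3.02, -17.8). ∠QZW = 54.4° gives ZW at 135° from the x-axis; with |ZW| = 15.5, W = (-13.9, -6.85). ∠ZWP = 59.9° gives WP at 14.7° from the x-axis; with |WP| = 15.9, P = (1.44, -2.81). ∠WPC = 115.0° gives PC at -50.3° from the x-axis; with |PC| = 8.4, C = (6.80, -9.28). Then |ZC| = |C − Z| = 13.0.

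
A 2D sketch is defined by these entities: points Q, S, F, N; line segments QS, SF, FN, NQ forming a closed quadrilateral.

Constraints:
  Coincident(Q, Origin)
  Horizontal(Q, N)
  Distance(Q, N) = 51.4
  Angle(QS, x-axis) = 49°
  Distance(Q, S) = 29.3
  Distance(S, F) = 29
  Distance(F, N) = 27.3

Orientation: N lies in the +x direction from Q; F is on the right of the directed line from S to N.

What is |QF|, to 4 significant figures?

25.64

Q is at the origin; QN is horizontal with |QN| = 51.4 and N in +x, so N = (51.4, 0). QS runs at 49.0° with |QS| = 29.3, so S = (19.22, 22.11). F is determined by |SF| = 29.0 and |FN| = 27.3 together: it lies at the intersection of circle(S, 29.0) and circle(N, 27.3). With |SN| = 39.04, the foot of the radical line on SN is 20.75 from S and the perpendicular offset is √(29.0² − 20.75²) = 20.26. Taking the right-of-SN solution: F = (24.85, -6.337).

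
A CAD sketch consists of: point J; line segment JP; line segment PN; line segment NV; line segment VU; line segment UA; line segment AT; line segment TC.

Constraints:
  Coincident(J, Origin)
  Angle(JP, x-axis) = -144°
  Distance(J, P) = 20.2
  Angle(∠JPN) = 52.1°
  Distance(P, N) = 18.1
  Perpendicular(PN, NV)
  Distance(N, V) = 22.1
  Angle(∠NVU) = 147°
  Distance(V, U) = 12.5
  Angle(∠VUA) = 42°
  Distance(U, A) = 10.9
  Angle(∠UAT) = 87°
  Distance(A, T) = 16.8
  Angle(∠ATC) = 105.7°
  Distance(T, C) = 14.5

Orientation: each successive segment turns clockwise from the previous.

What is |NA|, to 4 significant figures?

23.42

J is at the origin; JP runs at -144.0° with length 20.2, so P = (-16.34, -11.87). ∠JPN = 52.1° gives PN at 88.10° from the x-axis; with |PN| = 18.1, N = (-15.74, 6.217). The perpendicularity gives NV at right angles to PN, so NV runs at -1.900°; with |NV| = 22.1, V = (6.346, 5.484). ∠NVU = 147.0° gives VU at -34.90° from the x-axis; with |VU| = 12.5, U = (16.60, -1.668). ∠VUA = 42.0° gives UA at -172.9° from the x-axis; with |UA| = 10.9, A = (5.781, -3.015). Then |NA| = |A − N| = 23.42.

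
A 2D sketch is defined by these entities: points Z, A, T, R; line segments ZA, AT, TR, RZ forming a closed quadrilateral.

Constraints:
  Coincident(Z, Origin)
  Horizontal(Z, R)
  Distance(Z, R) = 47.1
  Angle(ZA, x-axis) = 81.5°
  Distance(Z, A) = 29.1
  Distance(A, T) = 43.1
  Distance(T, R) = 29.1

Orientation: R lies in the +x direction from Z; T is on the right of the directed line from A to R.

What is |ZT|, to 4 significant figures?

23.18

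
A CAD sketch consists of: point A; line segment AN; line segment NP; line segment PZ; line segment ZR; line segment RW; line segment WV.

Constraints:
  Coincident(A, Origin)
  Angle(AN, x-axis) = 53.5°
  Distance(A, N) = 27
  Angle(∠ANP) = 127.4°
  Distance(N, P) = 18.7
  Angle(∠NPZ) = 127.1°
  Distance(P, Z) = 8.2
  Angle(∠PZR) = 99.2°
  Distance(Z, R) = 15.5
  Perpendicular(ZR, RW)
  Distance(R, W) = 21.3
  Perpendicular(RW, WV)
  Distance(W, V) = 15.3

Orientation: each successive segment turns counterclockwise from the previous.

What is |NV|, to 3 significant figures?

11.4

A is at the origin; AN runs at 53.5° with length 27.0, so N = (16.1, 21.7). ∠ANP = 127.4° gives NP at 106° from the x-axis; with |NP| = 18.7, P = (10.9, 39.7). ∠NPZ = 127.1° gives PZ at 159° from the x-axis; with |PZ| = 8.2, Z = (3.22, 42.6). ∠PZR = 99.2° gives ZR at -120° from the x-axis; with |ZR| = 15.5, R = (-4.58, 29.2). The perpendicularity gives RW at right angles to ZR, so RW runs at -30.2°; with |RW| = 21.3, W = (13.8, 18.5). RW ⟂ WV, so WV runs at 59.8°; with |WV| = 15.3, V = (21.5, 31.7). Then |NV| = |V − N| = 11.4.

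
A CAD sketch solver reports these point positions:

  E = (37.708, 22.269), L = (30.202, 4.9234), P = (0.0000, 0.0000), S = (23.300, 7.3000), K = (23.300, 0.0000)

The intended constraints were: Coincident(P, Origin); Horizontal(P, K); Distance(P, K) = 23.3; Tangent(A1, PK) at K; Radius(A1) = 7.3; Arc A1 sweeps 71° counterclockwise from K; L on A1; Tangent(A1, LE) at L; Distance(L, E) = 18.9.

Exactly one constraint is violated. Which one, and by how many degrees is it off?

Tangent(A1, LE) at L — off by 4.40°.

P = (0.00, 0.00) ✓; P.y = 0.00, K.y = 0.00 ✓; |PK| = 23.30 ✓; ∠(SK, KP) = 90.00° ✓; |SK| = 7.300 ✓; bearing(S→L) − bearing(S→K) = 71.00° ✓; |SL| = 7.300 ✓; ∠(SL, LE) = 94.40° ✗; |LE| = 18.90 ✓.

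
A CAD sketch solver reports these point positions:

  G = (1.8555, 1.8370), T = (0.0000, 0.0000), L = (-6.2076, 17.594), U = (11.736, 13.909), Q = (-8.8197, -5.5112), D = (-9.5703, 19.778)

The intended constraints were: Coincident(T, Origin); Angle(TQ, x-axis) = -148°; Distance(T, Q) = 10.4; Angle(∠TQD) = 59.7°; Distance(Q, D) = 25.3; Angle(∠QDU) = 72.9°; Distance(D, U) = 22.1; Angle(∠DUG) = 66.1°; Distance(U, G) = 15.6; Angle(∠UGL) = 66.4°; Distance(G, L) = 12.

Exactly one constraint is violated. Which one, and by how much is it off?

Distance(G, L) = 12 — off by 5.70.

T = (0.00, 0.00) ✓; TQ at -148.0° ✓; |TQ| = 10.40 ✓; ∠TQD = 59.70° ✓; |QD| = 25.30 ✓; ∠QDU = 72.90° ✓; |DU| = 22.10 ✓; ∠DUG = 66.10° ✓; |UG| = 15.60 ✓; ∠UGL = 66.40° ✓; |GL| = 17.70 ✗.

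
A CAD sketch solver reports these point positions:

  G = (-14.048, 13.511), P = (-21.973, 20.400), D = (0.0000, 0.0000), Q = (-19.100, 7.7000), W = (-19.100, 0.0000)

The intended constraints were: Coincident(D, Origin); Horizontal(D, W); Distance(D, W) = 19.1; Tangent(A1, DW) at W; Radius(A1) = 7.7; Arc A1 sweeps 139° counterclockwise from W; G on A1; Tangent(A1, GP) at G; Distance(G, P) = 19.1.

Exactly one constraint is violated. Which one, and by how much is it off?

Distance(G, P) = 19.1 — off by 8.60.

D = (0.00, 0.00) ✓; D.y = 0.00, W.y = 0.00 ✓; |DW| = 19.10 ✓; ∠(QW, WD) = 90.00° ✓; |QW| = 7.700 ✓; bearing(Q→G) − bearing(Q→W) = 139.0° ✓; |QG| = 7.700 ✓; ∠(QG, GP) = 90.00° ✓; |GP| = 10.50 ✗.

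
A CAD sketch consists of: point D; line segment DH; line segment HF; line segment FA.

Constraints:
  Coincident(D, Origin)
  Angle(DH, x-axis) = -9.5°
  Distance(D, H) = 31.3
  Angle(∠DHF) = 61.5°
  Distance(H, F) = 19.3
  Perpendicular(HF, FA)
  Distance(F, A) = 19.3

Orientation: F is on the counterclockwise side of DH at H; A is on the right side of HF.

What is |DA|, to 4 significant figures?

47.01

∠DHF = 61.5°, so HF runs at -9.5° + (180° − 61.5°) = 109.0° from the x-axis; with |HF| = 19.3, F = H + 19.3·(cos 109.0°, sin 109.0°) = (24.59, 13.08). The perpendicularity gives FA at right angles to HF; with |FA| = 19.3 on the right of HF, A = F + 19.3·(0.9455, 0.3256) = (42.84, 19.37). Then |DA| = |A − D| = 47.01.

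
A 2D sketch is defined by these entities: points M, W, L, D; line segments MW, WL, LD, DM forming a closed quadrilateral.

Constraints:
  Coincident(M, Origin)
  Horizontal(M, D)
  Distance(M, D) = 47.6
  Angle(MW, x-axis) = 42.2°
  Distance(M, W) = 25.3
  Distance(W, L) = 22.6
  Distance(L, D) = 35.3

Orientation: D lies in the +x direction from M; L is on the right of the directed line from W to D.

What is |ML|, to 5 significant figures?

13.491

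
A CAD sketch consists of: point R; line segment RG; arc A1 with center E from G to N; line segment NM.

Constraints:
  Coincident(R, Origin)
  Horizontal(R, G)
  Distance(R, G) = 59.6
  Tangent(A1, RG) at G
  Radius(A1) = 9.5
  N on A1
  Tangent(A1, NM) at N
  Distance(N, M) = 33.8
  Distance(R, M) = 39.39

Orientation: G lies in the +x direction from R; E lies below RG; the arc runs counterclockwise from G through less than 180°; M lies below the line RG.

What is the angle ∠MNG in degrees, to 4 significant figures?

157.5°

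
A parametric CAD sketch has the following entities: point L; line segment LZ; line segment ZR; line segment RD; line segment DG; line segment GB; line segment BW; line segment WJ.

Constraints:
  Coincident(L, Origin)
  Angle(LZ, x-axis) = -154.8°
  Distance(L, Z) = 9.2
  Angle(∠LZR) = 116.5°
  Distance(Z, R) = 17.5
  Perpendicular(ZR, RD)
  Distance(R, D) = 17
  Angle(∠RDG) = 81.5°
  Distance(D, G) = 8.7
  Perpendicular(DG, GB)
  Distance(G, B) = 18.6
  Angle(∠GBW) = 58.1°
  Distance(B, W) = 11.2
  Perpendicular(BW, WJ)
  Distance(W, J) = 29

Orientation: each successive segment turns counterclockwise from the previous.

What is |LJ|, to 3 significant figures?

19.2

L is at the origin; LZ runs at -154.8° with length 9.2, so Z = (-8.32, -3.92). ∠LZR = 116.5° gives ZR at -91.3° from the x-axis; with |ZR| = 17.5, R = (-8.72, -21.4). ZR ⟂ RD, so RD runs at -1.30°; with |RD| = 17.0, D = (8.27, -21.8). ∠RDG = 81.5° gives DG at 97.2° from the x-axis; with |DG| = 8.7, G = (7.18, -13.2). DG ⟂ GB, so GB runs at -173°; with |GB| = 18.6, B = (-11.3, -15.5). ∠GBW = 58.1° gives BW at -50.9° from the x-axis; with |BW| = 11.2, W = (-4.21, -24.2). BW ⟂ WJ, so WJ runs at 39.1°; with |WJ| = 29.0, J = (18.3, -5.90). Then |LJ| = |J − L| = 19.2.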